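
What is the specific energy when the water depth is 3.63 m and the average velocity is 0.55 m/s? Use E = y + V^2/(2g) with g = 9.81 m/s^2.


Specific energy E = y + V^2/(2g).
Velocity head = V^2/(2g) = 0.55^2 / (2*9.81) = 0.3025 / 19.62 = 0.0154 m.
E = 3.63 + 0.0154 = 3.6454 m.

3.6454


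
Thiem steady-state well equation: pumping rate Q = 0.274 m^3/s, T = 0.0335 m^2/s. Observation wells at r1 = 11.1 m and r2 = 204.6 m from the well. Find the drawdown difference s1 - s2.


Thiem equation: s1 - s2 = Q/(2*pi*T) * ln(r2/r1).
ln(r2/r1) = ln(204.6/11.1) = 2.9141.
Q/(2*pi*T) = 0.274 / (2*pi*0.0335) = 0.274 / 0.2105 = 1.3017.
s1 - s2 = 1.3017 * 2.9141 = 3.7934 m.

3.7934


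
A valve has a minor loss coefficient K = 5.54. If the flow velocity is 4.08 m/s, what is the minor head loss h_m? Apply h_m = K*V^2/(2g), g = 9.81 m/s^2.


Minor loss formula: h_m = K * V^2/(2g).
V^2 = 4.08^2 = 16.6464.
V^2/(2g) = 16.6464 / 19.62 = 0.8484 m.
h_m = 5.54 * 0.8484 = 4.7004 m.

4.7004


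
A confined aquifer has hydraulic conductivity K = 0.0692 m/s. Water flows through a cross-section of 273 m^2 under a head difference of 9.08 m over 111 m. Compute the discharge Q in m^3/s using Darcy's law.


Darcy's law: Q = K * A * i, where i = dh/L.
Hydraulic gradient i = 9.08 / 111 = 0.081802.
Q = 0.0692 * 273 * 0.081802
  = 1.5454 m^3/s.

1.5454


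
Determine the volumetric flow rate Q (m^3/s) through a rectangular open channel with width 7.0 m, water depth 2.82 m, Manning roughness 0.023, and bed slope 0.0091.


For a rectangular channel, the cross-sectional area A = b * y = 7.0 * 2.82 = 19.74 m^2.
The wetted perimeter P = b + 2y = 7.0 + 2*2.82 = 12.64 m.
Hydraulic radius R = A/P = 19.74/12.64 = 1.5617 m.
Velocity V = (1/n)*R^(2/3)*S^(1/2) = (1/0.023)*1.5617^(2/3)*0.0091^(1/2) = 5.5829 m/s.
Discharge Q = A * V = 19.74 * 5.5829 = 110.206 m^3/s.

110.206


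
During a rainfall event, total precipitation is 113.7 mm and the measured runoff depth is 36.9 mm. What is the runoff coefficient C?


The runoff coefficient C = runoff depth / rainfall depth.
C = 36.9 / 113.7
  = 0.3245.

0.3245


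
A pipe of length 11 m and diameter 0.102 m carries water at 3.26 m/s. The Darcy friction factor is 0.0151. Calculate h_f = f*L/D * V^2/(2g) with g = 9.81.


Darcy-Weisbach equation: h_f = f * (L/D) * V^2/(2g).
f * L/D = 0.0151 * 11/0.102 = 1.6284.
V^2/(2g) = 3.26^2 / (2*9.81) = 10.6276 / 19.62 = 0.5417 m.
h_f = 1.6284 * 0.5417 = 0.882 m.

0.882


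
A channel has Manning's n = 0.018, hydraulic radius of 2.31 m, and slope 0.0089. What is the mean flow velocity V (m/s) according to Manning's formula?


Manning's equation gives V = (1/n) * R^(2/3) * S^(1/2).
First, compute R^(2/3) = 2.31^(2/3) = 1.7475.
Next, S^(1/2) = 0.0089^(1/2) = 0.09434.
Then 1/n = 1/0.018 = 55.56.
V = 55.56 * 1.7475 * 0.09434 = 9.1586 m/s.

9.1586


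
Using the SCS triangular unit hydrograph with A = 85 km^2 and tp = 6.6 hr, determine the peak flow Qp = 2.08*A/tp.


SCS formula: Qp = 2.08 * A / tp.
Qp = 2.08 * 85 / 6.6
   = 176.8 / 6.6
   = 26.79 m^3/s per cm.

26.79


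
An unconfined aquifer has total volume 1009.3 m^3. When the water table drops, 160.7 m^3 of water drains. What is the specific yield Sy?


Specific yield Sy = Volume drained / Total volume.
Sy = 160.7 / 1009.3
   = 0.1592.

0.1592


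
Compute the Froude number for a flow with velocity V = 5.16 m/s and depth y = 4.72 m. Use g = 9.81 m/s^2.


The Froude number is defined as Fr = V / sqrt(g*y).
g*y = 9.81 * 4.72 = 46.3032.
sqrt(g*y) = sqrt(46.3032) = 6.8046.
Fr = 5.16 / 6.8046 = 0.7583.

0.7583


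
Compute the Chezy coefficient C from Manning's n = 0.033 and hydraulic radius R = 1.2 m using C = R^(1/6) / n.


The Chezy coefficient relates to Manning's n through C = R^(1/6) / n.
R^(1/6) = 1.2^(1/6) = 1.030853.
C = 1.030853 / 0.033 = 31.24 m^(1/2)/s.

31.24


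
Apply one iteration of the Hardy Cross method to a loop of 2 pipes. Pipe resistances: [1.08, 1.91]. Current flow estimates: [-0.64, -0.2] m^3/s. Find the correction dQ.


Numerator terms (r*Q*|Q|): 1.08*-0.64*|-0.64| = -0.4424; 1.91*-0.2*|-0.2| = -0.0764.
Sum of numerator = -0.5188.
Denominator terms (r*|Q|): 1.08*|-0.64| = 0.6912; 1.91*|-0.2| = 0.382.
2 * sum of denominator = 2 * 1.0732 = 2.1464.
dQ = --0.5188 / 2.1464 = 0.2417 m^3/s.

0.2417


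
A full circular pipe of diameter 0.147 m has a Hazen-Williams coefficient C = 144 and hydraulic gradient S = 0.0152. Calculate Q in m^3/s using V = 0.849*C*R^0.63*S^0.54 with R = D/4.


For a full circular pipe, R = D/4 = 0.147/4 = 0.0367 m.
V = 0.849 * 144 * 0.0367^0.63 * 0.0152^0.54
  = 0.849 * 144 * 0.124771 * 0.104279
  = 1.5907 m/s.
Pipe area A = pi*D^2/4 = pi*0.147^2/4 = 0.017 m^2.
Q = A * V = 0.017 * 1.5907 = 0.027 m^3/s.

0.027


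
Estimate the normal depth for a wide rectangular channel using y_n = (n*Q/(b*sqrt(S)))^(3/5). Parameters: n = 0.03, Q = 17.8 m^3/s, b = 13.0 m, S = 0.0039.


We use the wide-channel approximation y_n = (n*Q/(b*sqrt(S)))^(3/5).
sqrt(S) = sqrt(0.0039) = 0.06245.
Numerator: n*Q = 0.03 * 17.8 = 0.534.
Denominator: b*sqrt(S) = 13.0 * 0.06245 = 0.81185.
arg = 0.6578.
y_n = 0.6578^(3/5) = 0.7777 m.

0.7777


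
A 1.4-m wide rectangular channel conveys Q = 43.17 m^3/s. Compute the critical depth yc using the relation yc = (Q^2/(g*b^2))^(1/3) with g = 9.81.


Using yc = (Q^2 / (g * b^2))^(1/3):
Q^2 = 43.17^2 = 1863.65.
g * b^2 = 9.81 * 1.4^2 = 9.81 * 1.96 = 19.23.
Q^2 / (g*b^2) = 1863.65 / 19.23 = 96.9137.
yc = 96.9137^(1/3) = 4.5935 m.

4.5935


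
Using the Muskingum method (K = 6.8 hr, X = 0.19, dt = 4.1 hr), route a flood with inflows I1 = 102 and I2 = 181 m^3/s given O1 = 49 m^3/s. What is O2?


Muskingum coefficients:
denom = 2*K*(1-X) + dt = 2*6.8*(1-0.19) + 4.1 = 15.116.
C0 = (dt - 2*K*X)/denom = (4.1 - 2*6.8*0.19)/15.116 = 0.1003.
C1 = (dt + 2*K*X)/denom = (4.1 + 2*6.8*0.19)/15.116 = 0.4422.
C2 = (2*K*(1-X) - dt)/denom = 0.4575.
O2 = C0*I2 + C1*I1 + C2*O1
   = 0.1003*181 + 0.4422*102 + 0.4575*49
   = 85.67 m^3/s.

85.67


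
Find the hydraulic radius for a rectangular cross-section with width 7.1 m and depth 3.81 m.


For a rectangular section:
Flow area A = b * y = 7.1 * 3.81 = 27.05 m^2.
Wetted perimeter P = b + 2y = 7.1 + 2*3.81 = 14.72 m.
Hydraulic radius R = A/P = 27.05 / 14.72 = 1.8377 m.

1.8377


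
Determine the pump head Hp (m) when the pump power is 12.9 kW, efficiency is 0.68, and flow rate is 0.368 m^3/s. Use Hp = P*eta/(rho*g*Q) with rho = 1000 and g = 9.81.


Pump head formula: Hp = P * eta / (rho * g * Q).
Numerator: P * eta = 12.9 * 1000 * 0.68 = 8772.0 W.
Denominator: rho * g * Q = 1000 * 9.81 * 0.368 = 3610.08.
Hp = 8772.0 / 3610.08 = 2.43 m.

2.43


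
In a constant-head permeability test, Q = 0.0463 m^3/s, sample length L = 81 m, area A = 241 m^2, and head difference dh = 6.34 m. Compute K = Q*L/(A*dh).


From K = Q*L / (A*dh):
Numerator: Q*L = 0.0463 * 81 = 3.7503.
Denominator: A*dh = 241 * 6.34 = 1527.94.
K = 3.7503 / 1527.94 = 0.002454 m/s.

0.002454


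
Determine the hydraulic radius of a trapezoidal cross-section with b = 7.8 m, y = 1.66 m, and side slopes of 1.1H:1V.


For a trapezoidal section with side slope z:
A = (b + z*y)*y = (7.8 + 1.1*1.66)*1.66 = 15.979 m^2.
P = b + 2*y*sqrt(1 + z^2) = 7.8 + 2*1.66*sqrt(1 + 1.1^2) = 12.736 m.
R = A/P = 15.979 / 12.736 = 1.2547 m.

1.2547


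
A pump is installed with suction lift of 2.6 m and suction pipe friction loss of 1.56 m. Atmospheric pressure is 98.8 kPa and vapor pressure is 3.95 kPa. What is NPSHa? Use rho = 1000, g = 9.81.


NPSHa = p_atm/(rho*g) - z_s - hf_s - p_vap/(rho*g).
p_atm/(rho*g) = 98.8*1000 / (1000*9.81) = 10.071 m.
p_vap/(rho*g) = 3.95*1000 / (1000*9.81) = 0.403 m.
NPSHa = 10.071 - 2.6 - 1.56 - 0.403
      = 5.51 m.

5.51


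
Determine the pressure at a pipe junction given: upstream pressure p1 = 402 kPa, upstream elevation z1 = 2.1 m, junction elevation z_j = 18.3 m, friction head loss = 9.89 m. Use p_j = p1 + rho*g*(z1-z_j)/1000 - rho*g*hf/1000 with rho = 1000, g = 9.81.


Junction pressure: p_j = p1 + rho*g*(z1 - z_j)/1000 - rho*g*hf/1000.
Elevation term = 1000*9.81*(2.1 - 18.3)/1000 = -158.922 kPa.
Friction term = 1000*9.81*9.89/1000 = 97.021 kPa.
p_j = 402 + -158.922 - 97.021 = 146.06 kPa.

146.06


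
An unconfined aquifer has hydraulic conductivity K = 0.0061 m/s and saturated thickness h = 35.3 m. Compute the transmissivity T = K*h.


Transmissivity is defined as T = K * h.
T = 0.0061 * 35.3
  = 0.2153 m^2/s.

0.2153


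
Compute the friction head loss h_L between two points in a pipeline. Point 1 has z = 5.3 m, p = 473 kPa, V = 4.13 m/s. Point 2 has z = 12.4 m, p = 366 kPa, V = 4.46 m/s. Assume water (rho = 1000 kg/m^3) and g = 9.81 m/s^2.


Total head at each section: H = z + p/(rho*g) + V^2/(2g).
H1 = 5.3 + 473*1000/(1000*9.81) + 4.13^2/(2*9.81)
   = 5.3 + 48.216 + 0.8694
   = 54.385 m.
H2 = 12.4 + 366*1000/(1000*9.81) + 4.46^2/(2*9.81)
   = 12.4 + 37.309 + 1.0138
   = 50.723 m.
h_L = H1 - H2 = 54.385 - 50.723 = 3.663 m.

3.663


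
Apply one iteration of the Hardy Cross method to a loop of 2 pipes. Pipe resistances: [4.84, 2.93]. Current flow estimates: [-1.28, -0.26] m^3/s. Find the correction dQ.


Numerator terms (r*Q*|Q|): 4.84*-1.28*|-1.28| = -7.9299; 2.93*-0.26*|-0.26| = -0.1981.
Sum of numerator = -8.1279.
Denominator terms (r*|Q|): 4.84*|-1.28| = 6.1952; 2.93*|-0.26| = 0.7618.
2 * sum of denominator = 2 * 6.957 = 13.914.
dQ = --8.1279 / 13.914 = 0.5842 m^3/s.

0.5842


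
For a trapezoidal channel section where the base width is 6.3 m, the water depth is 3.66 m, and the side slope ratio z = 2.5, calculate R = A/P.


For a trapezoidal section with side slope z:
A = (b + z*y)*y = (6.3 + 2.5*3.66)*3.66 = 56.547 m^2.
P = b + 2*y*sqrt(1 + z^2) = 6.3 + 2*3.66*sqrt(1 + 2.5^2) = 26.01 m.
R = A/P = 56.547 / 26.01 = 2.1741 m.

2.1741


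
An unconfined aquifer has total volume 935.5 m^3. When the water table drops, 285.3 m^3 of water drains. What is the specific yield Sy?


Specific yield Sy = Volume drained / Total volume.
Sy = 285.3 / 935.5
   = 0.305.

0.305


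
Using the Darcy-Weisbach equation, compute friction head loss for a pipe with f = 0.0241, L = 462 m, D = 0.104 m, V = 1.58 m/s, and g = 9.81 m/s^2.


Darcy-Weisbach equation: h_f = f * (L/D) * V^2/(2g).
f * L/D = 0.0241 * 462/0.104 = 107.0596.
V^2/(2g) = 1.58^2 / (2*9.81) = 2.4964 / 19.62 = 0.1272 m.
h_f = 107.0596 * 0.1272 = 13.622 m.

13.622


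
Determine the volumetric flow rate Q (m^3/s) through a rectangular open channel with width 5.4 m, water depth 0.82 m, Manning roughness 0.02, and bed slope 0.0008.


For a rectangular channel, the cross-sectional area A = b * y = 5.4 * 0.82 = 4.43 m^2.
The wetted perimeter P = b + 2y = 5.4 + 2*0.82 = 7.04 m.
Hydraulic radius R = A/P = 4.43/7.04 = 0.629 m.
Velocity V = (1/n)*R^(2/3)*S^(1/2) = (1/0.02)*0.629^(2/3)*0.0008^(1/2) = 1.0382 m/s.
Discharge Q = A * V = 4.43 * 1.0382 = 4.597 m^3/s.

4.597


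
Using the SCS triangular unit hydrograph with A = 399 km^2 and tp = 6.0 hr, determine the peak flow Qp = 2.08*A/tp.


SCS formula: Qp = 2.08 * A / tp.
Qp = 2.08 * 399 / 6.0
   = 829.92 / 6.0
   = 138.32 m^3/s per cm.

138.32


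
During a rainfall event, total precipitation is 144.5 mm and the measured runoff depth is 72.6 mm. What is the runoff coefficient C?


The runoff coefficient C = runoff depth / rainfall depth.
C = 72.6 / 144.5
  = 0.5024.

0.5024


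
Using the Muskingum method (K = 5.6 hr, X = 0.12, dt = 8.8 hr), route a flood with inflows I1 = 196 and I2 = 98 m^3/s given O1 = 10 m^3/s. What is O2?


Muskingum coefficients:
denom = 2*K*(1-X) + dt = 2*5.6*(1-0.12) + 8.8 = 18.656.
C0 = (dt - 2*K*X)/denom = (8.8 - 2*5.6*0.12)/18.656 = 0.3997.
C1 = (dt + 2*K*X)/denom = (8.8 + 2*5.6*0.12)/18.656 = 0.5437.
C2 = (2*K*(1-X) - dt)/denom = 0.0566.
O2 = C0*I2 + C1*I1 + C2*O1
   = 0.3997*98 + 0.5437*196 + 0.0566*10
   = 146.31 m^3/s.

146.31


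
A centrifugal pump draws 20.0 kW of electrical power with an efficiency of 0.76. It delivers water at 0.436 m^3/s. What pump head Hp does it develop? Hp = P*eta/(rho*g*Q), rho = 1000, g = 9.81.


Pump head formula: Hp = P * eta / (rho * g * Q).
Numerator: P * eta = 20.0 * 1000 * 0.76 = 15200.0 W.
Denominator: rho * g * Q = 1000 * 9.81 * 0.436 = 4277.16.
Hp = 15200.0 / 4277.16 = 3.55 m.

3.55


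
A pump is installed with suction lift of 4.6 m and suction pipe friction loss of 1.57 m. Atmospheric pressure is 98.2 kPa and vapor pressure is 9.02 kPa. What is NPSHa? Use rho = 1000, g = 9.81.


NPSHa = p_atm/(rho*g) - z_s - hf_s - p_vap/(rho*g).
p_atm/(rho*g) = 98.2*1000 / (1000*9.81) = 10.01 m.
p_vap/(rho*g) = 9.02*1000 / (1000*9.81) = 0.919 m.
NPSHa = 10.01 - 4.6 - 1.57 - 0.919
      = 2.92 m.

2.92


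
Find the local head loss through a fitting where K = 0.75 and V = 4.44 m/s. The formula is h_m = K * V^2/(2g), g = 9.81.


Minor loss formula: h_m = K * V^2/(2g).
V^2 = 4.44^2 = 19.7136.
V^2/(2g) = 19.7136 / 19.62 = 1.0048 m.
h_m = 0.75 * 1.0048 = 0.7536 m.

0.7536


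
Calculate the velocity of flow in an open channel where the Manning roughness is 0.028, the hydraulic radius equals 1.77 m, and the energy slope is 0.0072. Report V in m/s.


Manning's equation gives V = (1/n) * R^(2/3) * S^(1/2).
First, compute R^(2/3) = 1.77^(2/3) = 1.4632.
Next, S^(1/2) = 0.0072^(1/2) = 0.084853.
Then 1/n = 1/0.028 = 35.71.
V = 35.71 * 1.4632 * 0.084853 = 4.4343 m/s.

4.4343


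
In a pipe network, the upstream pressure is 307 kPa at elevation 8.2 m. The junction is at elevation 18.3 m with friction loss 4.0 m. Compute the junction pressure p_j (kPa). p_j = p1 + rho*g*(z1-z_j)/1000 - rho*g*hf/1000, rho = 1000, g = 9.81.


Junction pressure: p_j = p1 + rho*g*(z1 - z_j)/1000 - rho*g*hf/1000.
Elevation term = 1000*9.81*(8.2 - 18.3)/1000 = -99.081 kPa.
Friction term = 1000*9.81*4.0/1000 = 39.24 kPa.
p_j = 307 + -99.081 - 39.24 = 168.68 kPa.

168.68


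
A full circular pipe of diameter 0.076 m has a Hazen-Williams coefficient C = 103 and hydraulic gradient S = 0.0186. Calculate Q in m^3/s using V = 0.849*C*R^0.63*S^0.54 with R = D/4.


For a full circular pipe, R = D/4 = 0.076/4 = 0.019 m.
V = 0.849 * 103 * 0.019^0.63 * 0.0186^0.54
  = 0.849 * 103 * 0.082341 * 0.116289
  = 0.8373 m/s.
Pipe area A = pi*D^2/4 = pi*0.076^2/4 = 0.0045 m^2.
Q = A * V = 0.0045 * 0.8373 = 0.0038 m^3/s.

0.0038


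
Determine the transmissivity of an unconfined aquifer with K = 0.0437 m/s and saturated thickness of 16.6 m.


Transmissivity is defined as T = K * h.
T = 0.0437 * 16.6
  = 0.7254 m^2/s.

0.7254


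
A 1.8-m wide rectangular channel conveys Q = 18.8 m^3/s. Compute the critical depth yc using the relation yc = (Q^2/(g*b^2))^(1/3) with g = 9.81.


Using yc = (Q^2 / (g * b^2))^(1/3):
Q^2 = 18.8^2 = 353.44.
g * b^2 = 9.81 * 1.8^2 = 9.81 * 3.24 = 31.78.
Q^2 / (g*b^2) = 353.44 / 31.78 = 11.1215.
yc = 11.1215^(1/3) = 2.232 m.

2.232


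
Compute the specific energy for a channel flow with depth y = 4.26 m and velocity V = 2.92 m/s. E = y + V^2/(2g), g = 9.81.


Specific energy E = y + V^2/(2g).
Velocity head = V^2/(2g) = 2.92^2 / (2*9.81) = 8.5264 / 19.62 = 0.4346 m.
E = 4.26 + 0.4346 = 4.6946 m.

4.6946


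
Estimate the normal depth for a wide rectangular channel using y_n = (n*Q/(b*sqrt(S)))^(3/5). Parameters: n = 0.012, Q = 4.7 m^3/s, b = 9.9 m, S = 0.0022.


We use the wide-channel approximation y_n = (n*Q/(b*sqrt(S)))^(3/5).
sqrt(S) = sqrt(0.0022) = 0.046904.
Numerator: n*Q = 0.012 * 4.7 = 0.0564.
Denominator: b*sqrt(S) = 9.9 * 0.046904 = 0.46435.
arg = 0.1215.
y_n = 0.1215^(3/5) = 0.2823 m.

0.2823


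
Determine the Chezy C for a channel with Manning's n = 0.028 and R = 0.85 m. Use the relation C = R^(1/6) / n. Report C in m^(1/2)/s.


The Chezy coefficient relates to Manning's n through C = R^(1/6) / n.
R^(1/6) = 0.85^(1/6) = 0.973277.
C = 0.973277 / 0.028 = 34.76 m^(1/2)/s.

34.76


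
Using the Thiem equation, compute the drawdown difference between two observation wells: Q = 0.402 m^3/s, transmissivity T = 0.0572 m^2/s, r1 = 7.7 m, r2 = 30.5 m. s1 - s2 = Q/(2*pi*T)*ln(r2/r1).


Thiem equation: s1 - s2 = Q/(2*pi*T) * ln(r2/r1).
ln(r2/r1) = ln(30.5/7.7) = 1.3765.
Q/(2*pi*T) = 0.402 / (2*pi*0.0572) = 0.402 / 0.3594 = 1.1185.
s1 - s2 = 1.1185 * 1.3765 = 1.5397 m.

1.5397


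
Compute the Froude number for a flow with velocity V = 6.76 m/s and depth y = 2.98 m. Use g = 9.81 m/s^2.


The Froude number is defined as Fr = V / sqrt(g*y).
g*y = 9.81 * 2.98 = 29.2338.
sqrt(g*y) = sqrt(29.2338) = 5.4068.
Fr = 6.76 / 5.4068 = 1.2503.

1.2503


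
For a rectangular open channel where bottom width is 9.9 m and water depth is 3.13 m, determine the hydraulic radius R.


For a rectangular section:
Flow area A = b * y = 9.9 * 3.13 = 30.99 m^2.
Wetted perimeter P = b + 2y = 9.9 + 2*3.13 = 16.16 m.
Hydraulic radius R = A/P = 30.99 / 16.16 = 1.9175 m.

1.9175


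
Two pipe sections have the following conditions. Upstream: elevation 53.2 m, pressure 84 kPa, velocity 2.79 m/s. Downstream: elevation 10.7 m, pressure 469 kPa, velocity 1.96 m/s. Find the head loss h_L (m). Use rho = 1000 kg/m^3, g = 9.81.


Total head at each section: H = z + p/(rho*g) + V^2/(2g).
H1 = 53.2 + 84*1000/(1000*9.81) + 2.79^2/(2*9.81)
   = 53.2 + 8.563 + 0.3967
   = 62.159 m.
H2 = 10.7 + 469*1000/(1000*9.81) + 1.96^2/(2*9.81)
   = 10.7 + 47.808 + 0.1958
   = 58.704 m.
h_L = H1 - H2 = 62.159 - 58.704 = 3.455 m.

3.455


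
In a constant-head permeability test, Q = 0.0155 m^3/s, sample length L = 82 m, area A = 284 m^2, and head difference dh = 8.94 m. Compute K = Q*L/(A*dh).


From K = Q*L / (A*dh):
Numerator: Q*L = 0.0155 * 82 = 1.271.
Denominator: A*dh = 284 * 8.94 = 2538.96.
K = 1.271 / 2538.96 = 0.000501 m/s.

0.000501


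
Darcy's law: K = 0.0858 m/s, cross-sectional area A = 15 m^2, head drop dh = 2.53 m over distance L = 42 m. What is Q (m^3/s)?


Darcy's law: Q = K * A * i, where i = dh/L.
Hydraulic gradient i = 2.53 / 42 = 0.060238.
Q = 0.0858 * 15 * 0.060238
  = 0.0775 m^3/s.

0.0775


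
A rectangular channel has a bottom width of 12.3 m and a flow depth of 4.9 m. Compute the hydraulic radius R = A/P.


For a rectangular section:
Flow area A = b * y = 12.3 * 4.9 = 60.27 m^2.
Wetted perimeter P = b + 2y = 12.3 + 2*4.9 = 22.1 m.
Hydraulic radius R = A/P = 60.27 / 22.1 = 2.7271 m.

2.7271


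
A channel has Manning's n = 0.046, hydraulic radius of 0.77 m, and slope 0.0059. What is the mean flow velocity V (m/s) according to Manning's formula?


Manning's equation gives V = (1/n) * R^(2/3) * S^(1/2).
First, compute R^(2/3) = 0.77^(2/3) = 0.8401.
Next, S^(1/2) = 0.0059^(1/2) = 0.076811.
Then 1/n = 1/0.046 = 21.74.
V = 21.74 * 0.8401 * 0.076811 = 1.4028 m/s.

1.4028


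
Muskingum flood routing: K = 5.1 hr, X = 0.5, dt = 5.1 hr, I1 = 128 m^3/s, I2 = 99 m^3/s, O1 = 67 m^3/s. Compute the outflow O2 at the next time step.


Muskingum coefficients:
denom = 2*K*(1-X) + dt = 2*5.1*(1-0.5) + 5.1 = 10.2.
C0 = (dt - 2*K*X)/denom = (5.1 - 2*5.1*0.5)/10.2 = 0.0.
C1 = (dt + 2*K*X)/denom = (5.1 + 2*5.1*0.5)/10.2 = 1.0.
C2 = (2*K*(1-X) - dt)/denom = 0.0.
O2 = C0*I2 + C1*I1 + C2*O1
   = 0.0*99 + 1.0*128 + 0.0*67
   = 128.0 m^3/s.

128.0


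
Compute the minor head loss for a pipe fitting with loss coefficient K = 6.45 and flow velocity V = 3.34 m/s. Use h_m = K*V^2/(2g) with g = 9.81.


Minor loss formula: h_m = K * V^2/(2g).
V^2 = 3.34^2 = 11.1556.
V^2/(2g) = 11.1556 / 19.62 = 0.5686 m.
h_m = 6.45 * 0.5686 = 3.6674 m.

3.6674


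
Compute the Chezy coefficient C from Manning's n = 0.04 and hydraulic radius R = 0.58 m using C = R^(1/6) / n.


The Chezy coefficient relates to Manning's n through C = R^(1/6) / n.
R^(1/6) = 0.58^(1/6) = 0.913211.
C = 0.913211 / 0.04 = 22.83 m^(1/2)/s.

22.83


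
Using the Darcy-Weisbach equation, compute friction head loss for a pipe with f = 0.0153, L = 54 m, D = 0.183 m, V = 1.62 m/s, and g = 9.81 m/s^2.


Darcy-Weisbach equation: h_f = f * (L/D) * V^2/(2g).
f * L/D = 0.0153 * 54/0.183 = 4.5148.
V^2/(2g) = 1.62^2 / (2*9.81) = 2.6244 / 19.62 = 0.1338 m.
h_f = 4.5148 * 0.1338 = 0.604 m.

0.604


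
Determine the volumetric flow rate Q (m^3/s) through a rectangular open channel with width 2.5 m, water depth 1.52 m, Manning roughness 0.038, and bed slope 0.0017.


For a rectangular channel, the cross-sectional area A = b * y = 2.5 * 1.52 = 3.8 m^2.
The wetted perimeter P = b + 2y = 2.5 + 2*1.52 = 5.54 m.
Hydraulic radius R = A/P = 3.8/5.54 = 0.6859 m.
Velocity V = (1/n)*R^(2/3)*S^(1/2) = (1/0.038)*0.6859^(2/3)*0.0017^(1/2) = 0.8439 m/s.
Discharge Q = A * V = 3.8 * 0.8439 = 3.207 m^3/s.

3.207


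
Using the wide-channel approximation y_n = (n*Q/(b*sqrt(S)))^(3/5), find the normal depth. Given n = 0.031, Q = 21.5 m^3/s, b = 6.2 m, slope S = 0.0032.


We use the wide-channel approximation y_n = (n*Q/(b*sqrt(S)))^(3/5).
sqrt(S) = sqrt(0.0032) = 0.056569.
Numerator: n*Q = 0.031 * 21.5 = 0.6665.
Denominator: b*sqrt(S) = 6.2 * 0.056569 = 0.350728.
arg = 1.9003.
y_n = 1.9003^(3/5) = 1.4699 m.

1.4699


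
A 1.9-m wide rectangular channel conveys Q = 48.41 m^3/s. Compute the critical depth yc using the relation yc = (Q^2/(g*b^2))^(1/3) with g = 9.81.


Using yc = (Q^2 / (g * b^2))^(1/3):
Q^2 = 48.41^2 = 2343.53.
g * b^2 = 9.81 * 1.9^2 = 9.81 * 3.61 = 35.41.
Q^2 / (g*b^2) = 2343.53 / 35.41 = 66.1827.
yc = 66.1827^(1/3) = 4.0448 m.

4.0448


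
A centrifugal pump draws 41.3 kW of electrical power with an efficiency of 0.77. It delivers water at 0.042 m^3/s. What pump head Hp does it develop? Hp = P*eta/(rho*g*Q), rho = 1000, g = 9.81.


Pump head formula: Hp = P * eta / (rho * g * Q).
Numerator: P * eta = 41.3 * 1000 * 0.77 = 31801.0 W.
Denominator: rho * g * Q = 1000 * 9.81 * 0.042 = 412.02.
Hp = 31801.0 / 412.02 = 77.18 m.

77.18


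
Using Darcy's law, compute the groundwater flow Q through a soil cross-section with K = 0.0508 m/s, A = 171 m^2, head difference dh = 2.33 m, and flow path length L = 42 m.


Darcy's law: Q = K * A * i, where i = dh/L.
Hydraulic gradient i = 2.33 / 42 = 0.055476.
Q = 0.0508 * 171 * 0.055476
  = 0.4819 m^3/s.

0.4819


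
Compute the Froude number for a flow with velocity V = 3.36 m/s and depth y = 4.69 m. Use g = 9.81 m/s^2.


The Froude number is defined as Fr = V / sqrt(g*y).
g*y = 9.81 * 4.69 = 46.0089.
sqrt(g*y) = sqrt(46.0089) = 6.783.
Fr = 3.36 / 6.783 = 0.4954.

0.4954


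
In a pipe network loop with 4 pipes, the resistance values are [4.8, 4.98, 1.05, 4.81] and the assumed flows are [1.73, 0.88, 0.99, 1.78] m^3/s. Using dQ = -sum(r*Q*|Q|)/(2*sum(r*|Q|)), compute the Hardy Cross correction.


Numerator terms (r*Q*|Q|): 4.8*1.73*|1.73| = 14.3659; 4.98*0.88*|0.88| = 3.8565; 1.05*0.99*|0.99| = 1.0291; 4.81*1.78*|1.78| = 15.24.
Sum of numerator = 34.4915.
Denominator terms (r*|Q|): 4.8*|1.73| = 8.304; 4.98*|0.88| = 4.3824; 1.05*|0.99| = 1.0395; 4.81*|1.78| = 8.5618.
2 * sum of denominator = 2 * 22.2877 = 44.5754.
dQ = -34.4915 / 44.5754 = -0.7738 m^3/s.

-0.7738


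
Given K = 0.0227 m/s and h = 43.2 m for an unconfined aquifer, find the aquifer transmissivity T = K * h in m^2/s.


Transmissivity is defined as T = K * h.
T = 0.0227 * 43.2
  = 0.9806 m^2/s.

0.9806


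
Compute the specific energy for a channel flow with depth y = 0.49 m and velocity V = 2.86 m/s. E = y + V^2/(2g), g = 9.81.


Specific energy E = y + V^2/(2g).
Velocity head = V^2/(2g) = 2.86^2 / (2*9.81) = 8.1796 / 19.62 = 0.4169 m.
E = 0.49 + 0.4169 = 0.9069 m.

0.9069


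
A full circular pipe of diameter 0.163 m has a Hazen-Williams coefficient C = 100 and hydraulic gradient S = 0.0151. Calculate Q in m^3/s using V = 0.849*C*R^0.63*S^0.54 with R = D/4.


For a full circular pipe, R = D/4 = 0.163/4 = 0.0408 m.
V = 0.849 * 100 * 0.0408^0.63 * 0.0151^0.54
  = 0.849 * 100 * 0.133162 * 0.103908
  = 1.1747 m/s.
Pipe area A = pi*D^2/4 = pi*0.163^2/4 = 0.0209 m^2.
Q = A * V = 0.0209 * 1.1747 = 0.0245 m^3/s.

0.0245


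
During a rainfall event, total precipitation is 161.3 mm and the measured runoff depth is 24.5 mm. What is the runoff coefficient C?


The runoff coefficient C = runoff depth / rainfall depth.
C = 24.5 / 161.3
  = 0.1519.

0.1519


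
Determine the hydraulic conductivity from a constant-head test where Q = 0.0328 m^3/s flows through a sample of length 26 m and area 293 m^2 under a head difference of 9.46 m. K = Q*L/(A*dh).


From K = Q*L / (A*dh):
Numerator: Q*L = 0.0328 * 26 = 0.8528.
Denominator: A*dh = 293 * 9.46 = 2771.78.
K = 0.8528 / 2771.78 = 0.000308 m/s.

0.000308


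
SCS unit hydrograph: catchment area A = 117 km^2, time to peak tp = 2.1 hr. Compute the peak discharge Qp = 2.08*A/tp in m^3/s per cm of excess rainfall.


SCS formula: Qp = 2.08 * A / tp.
Qp = 2.08 * 117 / 2.1
   = 243.36 / 2.1
   = 115.89 m^3/s per cm.

115.89


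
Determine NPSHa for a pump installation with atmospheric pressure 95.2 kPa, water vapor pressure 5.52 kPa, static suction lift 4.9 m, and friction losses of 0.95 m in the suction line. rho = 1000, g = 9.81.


NPSHa = p_atm/(rho*g) - z_s - hf_s - p_vap/(rho*g).
p_atm/(rho*g) = 95.2*1000 / (1000*9.81) = 9.704 m.
p_vap/(rho*g) = 5.52*1000 / (1000*9.81) = 0.563 m.
NPSHa = 9.704 - 4.9 - 0.95 - 0.563
      = 3.29 m.

3.29


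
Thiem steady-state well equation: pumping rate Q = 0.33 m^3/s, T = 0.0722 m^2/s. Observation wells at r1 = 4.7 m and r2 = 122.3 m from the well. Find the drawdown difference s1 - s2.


Thiem equation: s1 - s2 = Q/(2*pi*T) * ln(r2/r1).
ln(r2/r1) = ln(122.3/4.7) = 3.2589.
Q/(2*pi*T) = 0.33 / (2*pi*0.0722) = 0.33 / 0.4536 = 0.7274.
s1 - s2 = 0.7274 * 3.2589 = 2.3707 m.

2.3707


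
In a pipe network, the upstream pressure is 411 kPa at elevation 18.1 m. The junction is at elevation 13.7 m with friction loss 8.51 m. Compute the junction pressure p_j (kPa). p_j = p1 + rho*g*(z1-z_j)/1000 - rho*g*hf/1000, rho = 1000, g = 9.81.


Junction pressure: p_j = p1 + rho*g*(z1 - z_j)/1000 - rho*g*hf/1000.
Elevation term = 1000*9.81*(18.1 - 13.7)/1000 = 43.164 kPa.
Friction term = 1000*9.81*8.51/1000 = 83.483 kPa.
p_j = 411 + 43.164 - 83.483 = 370.68 kPa.

370.68


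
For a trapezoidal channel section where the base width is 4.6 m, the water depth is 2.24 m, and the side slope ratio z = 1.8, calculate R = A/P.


For a trapezoidal section with side slope z:
A = (b + z*y)*y = (4.6 + 1.8*2.24)*2.24 = 19.336 m^2.
P = b + 2*y*sqrt(1 + z^2) = 4.6 + 2*2.24*sqrt(1 + 1.8^2) = 13.825 m.
R = A/P = 19.336 / 13.825 = 1.3986 m.

1.3986


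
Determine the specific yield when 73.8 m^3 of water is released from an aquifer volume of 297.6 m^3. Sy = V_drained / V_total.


Specific yield Sy = Volume drained / Total volume.
Sy = 73.8 / 297.6
   = 0.248.

0.248


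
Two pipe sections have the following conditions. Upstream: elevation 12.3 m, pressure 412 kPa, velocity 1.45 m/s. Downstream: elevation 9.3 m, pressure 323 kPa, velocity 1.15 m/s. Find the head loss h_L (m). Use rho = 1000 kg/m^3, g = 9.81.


Total head at each section: H = z + p/(rho*g) + V^2/(2g).
H1 = 12.3 + 412*1000/(1000*9.81) + 1.45^2/(2*9.81)
   = 12.3 + 41.998 + 0.1072
   = 54.405 m.
H2 = 9.3 + 323*1000/(1000*9.81) + 1.15^2/(2*9.81)
   = 9.3 + 32.926 + 0.0674
   = 42.293 m.
h_L = H1 - H2 = 54.405 - 42.293 = 12.112 m.

12.112


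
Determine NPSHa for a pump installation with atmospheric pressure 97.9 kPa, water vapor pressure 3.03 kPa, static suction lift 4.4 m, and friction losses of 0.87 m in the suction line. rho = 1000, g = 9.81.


NPSHa = p_atm/(rho*g) - z_s - hf_s - p_vap/(rho*g).
p_atm/(rho*g) = 97.9*1000 / (1000*9.81) = 9.98 m.
p_vap/(rho*g) = 3.03*1000 / (1000*9.81) = 0.309 m.
NPSHa = 9.98 - 4.4 - 0.87 - 0.309
      = 4.4 m.

4.4


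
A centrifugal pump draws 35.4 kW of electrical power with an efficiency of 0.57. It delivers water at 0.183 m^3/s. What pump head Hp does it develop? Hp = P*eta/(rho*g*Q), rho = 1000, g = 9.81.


Pump head formula: Hp = P * eta / (rho * g * Q).
Numerator: P * eta = 35.4 * 1000 * 0.57 = 20178.0 W.
Denominator: rho * g * Q = 1000 * 9.81 * 0.183 = 1795.23.
Hp = 20178.0 / 1795.23 = 11.24 m.

11.24


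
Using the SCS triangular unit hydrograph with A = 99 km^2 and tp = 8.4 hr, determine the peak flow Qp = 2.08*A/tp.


SCS formula: Qp = 2.08 * A / tp.
Qp = 2.08 * 99 / 8.4
   = 205.92 / 8.4
   = 24.51 m^3/s per cm.

24.51


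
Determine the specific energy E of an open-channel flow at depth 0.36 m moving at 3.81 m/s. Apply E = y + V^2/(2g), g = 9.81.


Specific energy E = y + V^2/(2g).
Velocity head = V^2/(2g) = 3.81^2 / (2*9.81) = 14.5161 / 19.62 = 0.7399 m.
E = 0.36 + 0.7399 = 1.0999 m.

1.0999


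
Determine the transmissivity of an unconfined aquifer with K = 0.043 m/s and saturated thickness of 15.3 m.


Transmissivity is defined as T = K * h.
T = 0.043 * 15.3
  = 0.6579 m^2/s.

0.6579


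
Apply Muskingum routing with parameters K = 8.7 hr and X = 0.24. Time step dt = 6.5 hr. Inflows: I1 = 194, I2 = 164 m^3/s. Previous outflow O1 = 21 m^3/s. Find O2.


Muskingum coefficients:
denom = 2*K*(1-X) + dt = 2*8.7*(1-0.24) + 6.5 = 19.724.
C0 = (dt - 2*K*X)/denom = (6.5 - 2*8.7*0.24)/19.724 = 0.1178.
C1 = (dt + 2*K*X)/denom = (6.5 + 2*8.7*0.24)/19.724 = 0.5413.
C2 = (2*K*(1-X) - dt)/denom = 0.3409.
O2 = C0*I2 + C1*I1 + C2*O1
   = 0.1178*164 + 0.5413*194 + 0.3409*21
   = 131.49 m^3/s.

131.49


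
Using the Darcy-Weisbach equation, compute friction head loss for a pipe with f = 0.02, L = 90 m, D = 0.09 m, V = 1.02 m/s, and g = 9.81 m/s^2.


Darcy-Weisbach equation: h_f = f * (L/D) * V^2/(2g).
f * L/D = 0.02 * 90/0.09 = 20.0.
V^2/(2g) = 1.02^2 / (2*9.81) = 1.0404 / 19.62 = 0.053 m.
h_f = 20.0 * 0.053 = 1.061 m.

1.061


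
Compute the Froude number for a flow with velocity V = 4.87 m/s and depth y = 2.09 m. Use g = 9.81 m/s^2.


The Froude number is defined as Fr = V / sqrt(g*y).
g*y = 9.81 * 2.09 = 20.5029.
sqrt(g*y) = sqrt(20.5029) = 4.528.
Fr = 4.87 / 4.528 = 1.0755.

1.0755


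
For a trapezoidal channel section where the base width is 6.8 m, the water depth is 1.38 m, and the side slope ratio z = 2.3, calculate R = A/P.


For a trapezoidal section with side slope z:
A = (b + z*y)*y = (6.8 + 2.3*1.38)*1.38 = 13.764 m^2.
P = b + 2*y*sqrt(1 + z^2) = 6.8 + 2*1.38*sqrt(1 + 2.3^2) = 13.722 m.
R = A/P = 13.764 / 13.722 = 1.0031 m.

1.0031


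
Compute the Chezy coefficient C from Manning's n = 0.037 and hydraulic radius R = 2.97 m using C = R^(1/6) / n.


The Chezy coefficient relates to Manning's n through C = R^(1/6) / n.
R^(1/6) = 2.97^(1/6) = 1.198927.
C = 1.198927 / 0.037 = 32.4 m^(1/2)/s.

32.4


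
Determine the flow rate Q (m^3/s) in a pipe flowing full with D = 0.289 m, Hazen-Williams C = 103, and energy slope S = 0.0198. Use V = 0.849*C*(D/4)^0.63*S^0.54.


For a full circular pipe, R = D/4 = 0.289/4 = 0.0722 m.
V = 0.849 * 103 * 0.0722^0.63 * 0.0198^0.54
  = 0.849 * 103 * 0.191015 * 0.120282
  = 2.0091 m/s.
Pipe area A = pi*D^2/4 = pi*0.289^2/4 = 0.0656 m^2.
Q = A * V = 0.0656 * 2.0091 = 0.1318 m^3/s.

0.1318


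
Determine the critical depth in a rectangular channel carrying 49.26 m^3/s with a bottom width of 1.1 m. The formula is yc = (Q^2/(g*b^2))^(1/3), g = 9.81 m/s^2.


Using yc = (Q^2 / (g * b^2))^(1/3):
Q^2 = 49.26^2 = 2426.55.
g * b^2 = 9.81 * 1.1^2 = 9.81 * 1.21 = 11.87.
Q^2 / (g*b^2) = 2426.55 / 11.87 = 204.4271.
yc = 204.4271^(1/3) = 5.8909 m.

5.8909


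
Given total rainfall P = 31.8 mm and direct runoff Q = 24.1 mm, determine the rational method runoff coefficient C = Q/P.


The runoff coefficient C = runoff depth / rainfall depth.
C = 24.1 / 31.8
  = 0.7579.

0.7579


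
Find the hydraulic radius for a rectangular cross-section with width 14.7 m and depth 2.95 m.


For a rectangular section:
Flow area A = b * y = 14.7 * 2.95 = 43.37 m^2.
Wetted perimeter P = b + 2y = 14.7 + 2*2.95 = 20.6 m.
Hydraulic radius R = A/P = 43.37 / 20.6 = 2.1051 m.

2.1051


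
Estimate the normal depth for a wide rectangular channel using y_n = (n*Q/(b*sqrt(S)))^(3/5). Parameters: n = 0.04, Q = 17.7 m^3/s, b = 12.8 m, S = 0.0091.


We use the wide-channel approximation y_n = (n*Q/(b*sqrt(S)))^(3/5).
sqrt(S) = sqrt(0.0091) = 0.095394.
Numerator: n*Q = 0.04 * 17.7 = 0.708.
Denominator: b*sqrt(S) = 12.8 * 0.095394 = 1.221043.
arg = 0.5798.
y_n = 0.5798^(3/5) = 0.7211 m.

0.7211


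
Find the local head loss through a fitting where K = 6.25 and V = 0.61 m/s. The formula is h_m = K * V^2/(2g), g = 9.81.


Minor loss formula: h_m = K * V^2/(2g).
V^2 = 0.61^2 = 0.3721.
V^2/(2g) = 0.3721 / 19.62 = 0.019 m.
h_m = 6.25 * 0.019 = 0.1185 m.

0.1185


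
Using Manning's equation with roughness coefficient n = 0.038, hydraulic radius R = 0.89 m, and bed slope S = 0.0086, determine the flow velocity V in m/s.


Manning's equation gives V = (1/n) * R^(2/3) * S^(1/2).
First, compute R^(2/3) = 0.89^(2/3) = 0.9253.
Next, S^(1/2) = 0.0086^(1/2) = 0.092736.
Then 1/n = 1/0.038 = 26.32.
V = 26.32 * 0.9253 * 0.092736 = 2.258 m/s.

2.258


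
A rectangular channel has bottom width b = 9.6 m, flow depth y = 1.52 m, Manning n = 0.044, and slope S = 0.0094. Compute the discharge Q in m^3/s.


For a rectangular channel, the cross-sectional area A = b * y = 9.6 * 1.52 = 14.59 m^2.
The wetted perimeter P = b + 2y = 9.6 + 2*1.52 = 12.64 m.
Hydraulic radius R = A/P = 14.59/12.64 = 1.1544 m.
Velocity V = (1/n)*R^(2/3)*S^(1/2) = (1/0.044)*1.1544^(2/3)*0.0094^(1/2) = 2.4249 m/s.
Discharge Q = A * V = 14.59 * 2.4249 = 35.384 m^3/s.

35.384


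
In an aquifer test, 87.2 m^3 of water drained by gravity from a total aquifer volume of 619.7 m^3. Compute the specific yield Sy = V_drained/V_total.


Specific yield Sy = Volume drained / Total volume.
Sy = 87.2 / 619.7
   = 0.1407.

0.1407


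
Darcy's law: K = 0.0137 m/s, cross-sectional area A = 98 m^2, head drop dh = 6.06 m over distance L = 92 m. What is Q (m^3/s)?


Darcy's law: Q = K * A * i, where i = dh/L.
Hydraulic gradient i = 6.06 / 92 = 0.06587.
Q = 0.0137 * 98 * 0.06587
  = 0.0884 m^3/s.

0.0884


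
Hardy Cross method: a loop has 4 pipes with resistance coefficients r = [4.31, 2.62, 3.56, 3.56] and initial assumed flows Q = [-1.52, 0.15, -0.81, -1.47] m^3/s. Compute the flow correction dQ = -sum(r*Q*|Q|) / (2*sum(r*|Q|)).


Numerator terms (r*Q*|Q|): 4.31*-1.52*|-1.52| = -9.9578; 2.62*0.15*|0.15| = 0.059; 3.56*-0.81*|-0.81| = -2.3357; 3.56*-1.47*|-1.47| = -7.6928.
Sum of numerator = -19.9274.
Denominator terms (r*|Q|): 4.31*|-1.52| = 6.5512; 2.62*|0.15| = 0.393; 3.56*|-0.81| = 2.8836; 3.56*|-1.47| = 5.2332.
2 * sum of denominator = 2 * 15.061 = 30.122.
dQ = --19.9274 / 30.122 = 0.6616 m^3/s.

0.6616


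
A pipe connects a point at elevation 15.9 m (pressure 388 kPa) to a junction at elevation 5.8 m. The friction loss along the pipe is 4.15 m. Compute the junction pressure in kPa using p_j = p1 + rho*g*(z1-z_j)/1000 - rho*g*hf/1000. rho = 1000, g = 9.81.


Junction pressure: p_j = p1 + rho*g*(z1 - z_j)/1000 - rho*g*hf/1000.
Elevation term = 1000*9.81*(15.9 - 5.8)/1000 = 99.081 kPa.
Friction term = 1000*9.81*4.15/1000 = 40.712 kPa.
p_j = 388 + 99.081 - 40.712 = 446.37 kPa.

446.37


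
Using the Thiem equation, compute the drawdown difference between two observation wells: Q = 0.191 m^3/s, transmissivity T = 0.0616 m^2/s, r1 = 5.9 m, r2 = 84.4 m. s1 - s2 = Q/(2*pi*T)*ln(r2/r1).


Thiem equation: s1 - s2 = Q/(2*pi*T) * ln(r2/r1).
ln(r2/r1) = ln(84.4/5.9) = 2.6606.
Q/(2*pi*T) = 0.191 / (2*pi*0.0616) = 0.191 / 0.387 = 0.4935.
s1 - s2 = 0.4935 * 2.6606 = 1.313 m.

1.313


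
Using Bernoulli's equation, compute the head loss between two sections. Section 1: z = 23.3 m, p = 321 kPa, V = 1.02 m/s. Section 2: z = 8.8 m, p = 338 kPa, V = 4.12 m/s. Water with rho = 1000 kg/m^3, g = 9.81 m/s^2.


Total head at each section: H = z + p/(rho*g) + V^2/(2g).
H1 = 23.3 + 321*1000/(1000*9.81) + 1.02^2/(2*9.81)
   = 23.3 + 32.722 + 0.053
   = 56.075 m.
H2 = 8.8 + 338*1000/(1000*9.81) + 4.12^2/(2*9.81)
   = 8.8 + 34.455 + 0.8652
   = 44.12 m.
h_L = H1 - H2 = 56.075 - 44.12 = 11.955 m.

11.955


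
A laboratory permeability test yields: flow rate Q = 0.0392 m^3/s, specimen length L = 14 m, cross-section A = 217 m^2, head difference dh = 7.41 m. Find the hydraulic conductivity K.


From K = Q*L / (A*dh):
Numerator: Q*L = 0.0392 * 14 = 0.5488.
Denominator: A*dh = 217 * 7.41 = 1607.97.
K = 0.5488 / 1607.97 = 0.000341 m/s.

0.000341


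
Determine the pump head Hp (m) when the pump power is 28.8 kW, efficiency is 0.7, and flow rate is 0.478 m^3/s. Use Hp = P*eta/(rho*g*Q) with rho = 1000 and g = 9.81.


Pump head formula: Hp = P * eta / (rho * g * Q).
Numerator: P * eta = 28.8 * 1000 * 0.7 = 20160.0 W.
Denominator: rho * g * Q = 1000 * 9.81 * 0.478 = 4689.18.
Hp = 20160.0 / 4689.18 = 4.3 m.

4.3


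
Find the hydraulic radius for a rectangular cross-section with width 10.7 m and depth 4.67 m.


For a rectangular section:
Flow area A = b * y = 10.7 * 4.67 = 49.97 m^2.
Wetted perimeter P = b + 2y = 10.7 + 2*4.67 = 20.04 m.
Hydraulic radius R = A/P = 49.97 / 20.04 = 2.4935 m.

2.4935


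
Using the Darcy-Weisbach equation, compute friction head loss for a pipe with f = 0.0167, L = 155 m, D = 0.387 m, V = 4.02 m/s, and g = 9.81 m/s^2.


Darcy-Weisbach equation: h_f = f * (L/D) * V^2/(2g).
f * L/D = 0.0167 * 155/0.387 = 6.6886.
V^2/(2g) = 4.02^2 / (2*9.81) = 16.1604 / 19.62 = 0.8237 m.
h_f = 6.6886 * 0.8237 = 5.509 m.

5.509


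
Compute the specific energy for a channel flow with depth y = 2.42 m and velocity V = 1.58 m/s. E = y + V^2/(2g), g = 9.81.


Specific energy E = y + V^2/(2g).
Velocity head = V^2/(2g) = 1.58^2 / (2*9.81) = 2.4964 / 19.62 = 0.1272 m.
E = 2.42 + 0.1272 = 2.5472 m.

2.5472


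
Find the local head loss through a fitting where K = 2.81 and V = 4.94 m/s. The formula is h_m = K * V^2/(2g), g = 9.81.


Minor loss formula: h_m = K * V^2/(2g).
V^2 = 4.94^2 = 24.4036.
V^2/(2g) = 24.4036 / 19.62 = 1.2438 m.
h_m = 2.81 * 1.2438 = 3.4951 m.

3.4951


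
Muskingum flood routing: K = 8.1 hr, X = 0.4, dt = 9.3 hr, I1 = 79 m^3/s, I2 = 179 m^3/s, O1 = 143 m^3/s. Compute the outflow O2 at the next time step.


Muskingum coefficients:
denom = 2*K*(1-X) + dt = 2*8.1*(1-0.4) + 9.3 = 19.02.
C0 = (dt - 2*K*X)/denom = (9.3 - 2*8.1*0.4)/19.02 = 0.1483.
C1 = (dt + 2*K*X)/denom = (9.3 + 2*8.1*0.4)/19.02 = 0.8297.
C2 = (2*K*(1-X) - dt)/denom = 0.0221.
O2 = C0*I2 + C1*I1 + C2*O1
   = 0.1483*179 + 0.8297*79 + 0.0221*143
   = 95.24 m^3/s.

95.24


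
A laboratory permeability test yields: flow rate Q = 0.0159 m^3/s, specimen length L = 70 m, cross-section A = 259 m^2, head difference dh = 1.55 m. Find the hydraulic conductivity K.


From K = Q*L / (A*dh):
Numerator: Q*L = 0.0159 * 70 = 1.113.
Denominator: A*dh = 259 * 1.55 = 401.45.
K = 1.113 / 401.45 = 0.002772 m/s.

0.002772


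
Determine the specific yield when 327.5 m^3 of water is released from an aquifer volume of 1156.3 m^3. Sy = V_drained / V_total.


Specific yield Sy = Volume drained / Total volume.
Sy = 327.5 / 1156.3
   = 0.2832.

0.2832


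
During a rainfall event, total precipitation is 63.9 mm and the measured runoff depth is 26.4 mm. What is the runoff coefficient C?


The runoff coefficient C = runoff depth / rainfall depth.
C = 26.4 / 63.9
  = 0.4131.

0.4131


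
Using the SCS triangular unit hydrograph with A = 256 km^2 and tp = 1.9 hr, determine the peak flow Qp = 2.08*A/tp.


SCS formula: Qp = 2.08 * A / tp.
Qp = 2.08 * 256 / 1.9
   = 532.48 / 1.9
   = 280.25 m^3/s per cm.

280.25


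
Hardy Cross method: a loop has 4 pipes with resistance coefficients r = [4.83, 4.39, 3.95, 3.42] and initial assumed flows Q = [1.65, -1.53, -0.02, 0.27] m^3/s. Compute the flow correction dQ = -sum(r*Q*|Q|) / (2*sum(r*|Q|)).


Numerator terms (r*Q*|Q|): 4.83*1.65*|1.65| = 13.1497; 4.39*-1.53*|-1.53| = -10.2766; 3.95*-0.02*|-0.02| = -0.0016; 3.42*0.27*|0.27| = 0.2493.
Sum of numerator = 3.1209.
Denominator terms (r*|Q|): 4.83*|1.65| = 7.9695; 4.39*|-1.53| = 6.7167; 3.95*|-0.02| = 0.079; 3.42*|0.27| = 0.9234.
2 * sum of denominator = 2 * 15.6886 = 31.3772.
dQ = -3.1209 / 31.3772 = -0.0995 m^3/s.

-0.0995
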